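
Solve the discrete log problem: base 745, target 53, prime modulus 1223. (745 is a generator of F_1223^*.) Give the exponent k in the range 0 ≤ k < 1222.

Baby-step giant-step with m = ceil(sqrt(1222)) = 35.
Baby table (745^j mod 1223 for j=0..34):
  0:1  1:745  2:1006  3:994  4:615  5:773  6:1075  7:1033
  8:318  9:871  10:705  11:558  12:1113  13:1214  14:633  15:730
  16:838  17:580  18:381  19:109  20:487  21:807  22:722  23:993
  24:1093  25:990  26:81  27:418  28:768  29:1019  30:895  31:240
  32:242  33:509  34:75
Giant step factor: 745^(-35) ≡ 281 (mod 1223).
Scan 53·281^i mod 1223 for i = 0, 1, …:
  i=0: 53   i=1: 217   i=2: 1050   i=3: 307
  i=4: 657   i=5: 1167   i=6: 163   i=7: 552
  i=8: 1014   i=9: 1198     …   i=17: 837
  i=18: 381
Match at i=18, j=18: k = 18·35 + 18 = 648.

648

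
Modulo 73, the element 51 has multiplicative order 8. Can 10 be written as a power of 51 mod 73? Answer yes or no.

yes

⟨51⟩ has order 8; its elements mod 73 are {1, 10, 22, 27, 46, 51, 63, 72}.
10 is in this set.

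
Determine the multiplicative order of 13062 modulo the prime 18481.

The order of 13062 must divide p − 1 = 18480 = 2^4 · 3 · 5 · 7 · 11.
Divisors: 1, 2, 3, 4, 5, 6, 7, 8, 10, 11, 12, 14, 15, 16, 20, 21, 22, 24, 28, 30, 33, 35, 40, 42, 44, 48, 55, 56, 60, 66, 70, 77, 80, 84, 88, 105, 110, 112, 120, 132, 140, 154, 165, 168, 176, 210, 220, 231, 240, 264, 280, 308, 330, 336, 385, 420, 440, 462, 528, 560, 616, 660, 770, 840, 880, 924, 1155, 1232, 1320, 1540, 1680, 1848, 2310, 2640, 3080, 3696, 4620, 6160, 9240, 18480.
Check each in increasing order: 13062^1 ≡ 13062;  13062^2 ≡ 17733;  13062^3 ≡ 6073;  13062^4 ≡ 5074;  13062^5 ≡ 3722;  13062^6 ≡ 11734;  13062^7 ≡ 6575;  13062^8 ≡ 1443;  13062^10 ≡ 11015;  13062^11 ≡ 3345;  13062^12 ≡ 3306;  13062^14 ≡ 3566;  13062^15 ≡ 6972;  13062^16 ≡ 12377;  13062^20 ≡ 2460;  13062^21 ≡ 12542;  13062^22 ≡ 8020;  13062^24 ≡ 7365;  13062^28 ≡ 1428;  13062^30 ≡ 3754;  13062^33 ≡ 10969;  13062^35 ≡ 752;  13062^40 ≡ 8313;  13062^42 ≡ 9973;  13062^44 ≡ 6520;  13062^48 ≡ 1490;  13062^55 ≡ 1820;  13062^56 ≡ 6274;  13062^60 ≡ 9994;  13062^66 ≡ 7651;  13062^70 ≡ 11074;  13062^77 ≡ 14891;  13062^80 ≡ 5510;  13062^84 ≡ 14468;  13062^88 ≡ 4100;  13062^105 ≡ 11198;  13062^110 ≡ 4301;  13062^112 ≡ 17027;  13062^120 ≡ 8712;  13062^132 ≡ 8474;  13062^140 ≡ 12041;  13062^154 ≡ 6843;  13062^165 ≡ 10357;  13062^168 ≡ 7218;  13062^176 ≡ 10771;  13062^210 ≡ 1619;  13062^220 ≡ 17601;  13062^231 ≡ 13360;  13062^240 ≡ 15958;  13062^264 ≡ 9991;  13062^280 ≡ 2236;  13062^308 ≡ 14276;  13062^330 ≡ 3725;  13062^336 ≡ 1585;  13062^385 ≡ 15454;  13062^420 ≡ 15340;  13062^440 ≡ 16679;  13062^462 ≡ 102;  13062^528 ≡ 4200;  13062^560 ≡ 9826;  13062^616 ≡ 14189;  13062^660 ≡ 14875;  13062^770 ≡ 14634;  13062^840 ≡ 15508;  13062^880 ≡ 13029;  13062^924 ≡ 10404;  13062^1155 ≡ 1839;  13062^1232 ≡ 14188;  13062^1320 ≡ 11093;  13062^1540 ≡ 14609;  13062^1680 ≡ 4811;  13062^1848 ≡ 18480;  13062^2310 ≡ 18379;  13062^2640 ≡ 8151;  13062^3080 ≡ 4293;  13062^3696 ≡ 1.
Smallest exponent giving 1 is 3696.

3696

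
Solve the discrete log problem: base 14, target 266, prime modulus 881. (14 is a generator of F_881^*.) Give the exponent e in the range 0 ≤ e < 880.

Baby-step giant-step with m = ceil(sqrt(880)) = 30.
Baby table (14^j mod 881 for j=0..29):
  0:1  1:14  2:196  3:101  4:533  5:414  6:510  7:92
  8:407  9:412  10:482  11:581  12:205  13:227  14:535  15:442
  16:21  17:294  18:592  19:359  20:621  21:765  22:138  23:170
  24:618  25:723  26:431  27:748  28:781  29:362
Giant step factor: 14^(-30) ≡ 392 (mod 881).
Scan 266·392^i mod 881 for i = 0, 1, …:
  i=0: 266   i=1: 314   i=2: 629   i=3: 769
  i=4: 146   i=5: 848   i=6: 279   i=7: 124
  i=8: 153   i=9: 68     …   i=13: 554
  i=14: 442
Match at i=14, j=15: e = 14·30 + 15 = 435.

435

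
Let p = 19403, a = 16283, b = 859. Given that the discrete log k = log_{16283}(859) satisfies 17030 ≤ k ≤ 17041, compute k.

17030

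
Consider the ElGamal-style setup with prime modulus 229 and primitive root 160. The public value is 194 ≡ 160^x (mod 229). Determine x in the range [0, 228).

197

Baby-step giant-step with m = ceil(sqrt(228)) = 16.
Baby table (160^j mod 229 for j=0..15):
  0:1  1:160  2:181  3:106  4:14  5:179  6:15  7:110
  8:196  9:216  10:210  11:166  12:225  13:47  14:192  15:34
Giant step factor: 160^(-16) ≡ 184 (mod 229).
Scan 194·184^i mod 229 for i = 0, 1, …:
  i=0: 194   i=1: 201   i=2: 115   i=3: 92
  i=4: 211   i=5: 123   i=6: 190   i=7: 152
  i=8: 30   i=9: 24   i=10: 65   i=11: 52
  i=12: 179
Match at i=12, j=5: x = 12·16 + 5 = 197.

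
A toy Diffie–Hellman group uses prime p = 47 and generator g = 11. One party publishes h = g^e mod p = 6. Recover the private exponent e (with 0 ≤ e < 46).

12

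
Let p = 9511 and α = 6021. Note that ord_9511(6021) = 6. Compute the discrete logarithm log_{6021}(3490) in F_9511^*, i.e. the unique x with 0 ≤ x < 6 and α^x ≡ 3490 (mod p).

Successive powers of 6021 modulo 9511:
  6021^0=1  6021^1=6021  6021^2=6020  6021^3=9510  6021^4=3490
So 6021^4 ≡ 3490 (mod 9511), giving x = 4.

4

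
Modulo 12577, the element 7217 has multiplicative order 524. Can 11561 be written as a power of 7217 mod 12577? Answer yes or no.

11561 ∈ ⟨7217⟩ iff 11561^524 ≡ 1 (mod 12577), since |⟨7217⟩| = 524.
11561^524 mod 12577 = 1.
Since 1 = 1, 11561 lies in the subgroup.

yes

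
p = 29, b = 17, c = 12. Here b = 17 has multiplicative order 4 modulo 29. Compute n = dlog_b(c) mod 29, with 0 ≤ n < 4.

3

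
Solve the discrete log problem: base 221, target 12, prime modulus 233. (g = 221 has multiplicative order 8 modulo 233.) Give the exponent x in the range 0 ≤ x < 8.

5

Successive powers of 221 modulo 233:
  221^0=1  221^1=221  221^2=144  221^3=136  221^4=232  221^5=12
So 221^5 ≡ 12 (mod 233), giving x = 5.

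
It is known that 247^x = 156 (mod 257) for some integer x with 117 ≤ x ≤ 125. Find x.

Compute 247^117 mod 257 = 216, then multiply by 247 repeatedly:
  247^117=216  247^118=153  247^119=12  247^120=137  247^121=172
  247^122=79  247^123=238  247^124=190  247^125=156
Found 156 at exponent 125.

125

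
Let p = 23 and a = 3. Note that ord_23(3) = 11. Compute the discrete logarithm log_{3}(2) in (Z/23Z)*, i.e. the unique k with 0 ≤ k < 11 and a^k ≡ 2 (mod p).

7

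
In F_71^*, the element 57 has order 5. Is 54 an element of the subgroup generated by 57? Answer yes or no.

⟨57⟩ has order 5; its elements mod 71 are {1, 5, 25, 54, 57}.
54 is in this set.

yes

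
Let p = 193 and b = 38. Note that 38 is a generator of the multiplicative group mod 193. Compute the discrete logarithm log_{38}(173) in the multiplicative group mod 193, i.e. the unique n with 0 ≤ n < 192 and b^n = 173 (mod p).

135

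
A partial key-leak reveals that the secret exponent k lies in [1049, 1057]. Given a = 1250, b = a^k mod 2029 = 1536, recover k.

1053

Compute 1250^1049 mod 2029 = 956, then multiply by 1250 repeatedly:
  1250^1049=956  1250^1050=1948  1250^1051=200  1250^1052=433  1250^1053=1536
Found 1536 at exponent 1053.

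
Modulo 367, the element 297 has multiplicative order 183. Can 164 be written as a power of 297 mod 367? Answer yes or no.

yes

164 ∈ ⟨297⟩ iff 164^183 ≡ 1 (mod 367), since |⟨297⟩| = 183.
164^183 mod 367 = 1.
Since 1 = 1, 164 lies in the subgroup.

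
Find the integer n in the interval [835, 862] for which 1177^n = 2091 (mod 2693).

837

Compute 1177^835 mod 2693 = 334, then multiply by 1177 repeatedly:
  1177^835=334  1177^836=2633  1177^837=2091
Found 2091 at exponent 837.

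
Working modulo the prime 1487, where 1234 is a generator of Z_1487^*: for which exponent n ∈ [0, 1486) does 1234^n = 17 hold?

Baby-step giant-step with m = ceil(sqrt(1486)) = 39.
Baby table (1234^j mod 1487 for j=0..38):
  0:1  1:1234  2:68  3:640  4:163  5:397  6:675  7:230
  8:1290  9:770  10:1474  11:315  12:603  13:602  14:855  15:787
  16:147  17:1471  18:1074  19:399  20:169  21:366  22:1083  23:1096
  24:781  25:178  26:1063  27:208  28:908  29:761  30:777  31:1190
  32:791  33:622  34:256  35:660  36:1051  37:270  38:92
Giant step factor: 1234^(-39) ≡ 902 (mod 1487).
Scan 17·902^i mod 1487 for i = 0, 1, …:
  i=0: 17   i=1: 464   i=2: 681   i=3: 131
  i=4: 689   i=5: 1399   i=6: 922   i=7: 411
  i=8: 459   i=9: 632     …   i=27: 15
  i=28: 147
Match at i=28, j=16: n = 28·39 + 16 = 1108.

1108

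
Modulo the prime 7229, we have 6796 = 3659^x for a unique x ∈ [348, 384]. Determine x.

Compute 3659^348 mod 7229 = 6103, then multiply by 3659 repeatedly:
  3659^348=6103  3659^349=496  3659^350=385  3659^351=6289  3659^352=1544
  3659^353=3647  3659^354=6868  3659^355=2008  3659^356=2608  3659^357=392
  3659^358=2986  3659^359=2755  3659^360=3319  3659^361=6730  3659^362=3096
  3659^363=421  3659^364=662  3659^365=543  3659^366=6091  3659^367=7191
  3659^368=5538  3659^369=655  3659^370=3846  3659^371=4880  3659^372=290
  3659^373=5676  3659^374=6796
Found 6796 at exponent 374.

374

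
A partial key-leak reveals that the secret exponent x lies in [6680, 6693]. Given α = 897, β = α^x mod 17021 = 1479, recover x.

6688

Compute 897^6680 mod 17021 = 2526, then multiply by 897 repeatedly:
  897^6680=2526  897^6681=2029  897^6682=15787  897^6683=16488  897^6684=15508
  897^6685=4519  897^6686=2545  897^6687=2051  897^6688=1479
Found 1479 at exponent 6688.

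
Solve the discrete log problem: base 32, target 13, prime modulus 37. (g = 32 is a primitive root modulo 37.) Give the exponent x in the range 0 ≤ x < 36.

31

Successive powers of 32 modulo 37:
  32^0=1  32^1=32  32^2=25  32^3=23  32^4=33  32^5=20
  32^6=11  32^7=19  32^8=16  32^9=31  32^10=30  32^11=35
  32^12=10  32^13=24  32^14=28  32^15=8  32^16=34  32^17=15
  32^18=36  32^19=5  32^20=12  32^21=14  32^22=4  32^23=17
  32^24=26  32^25=18  32^26=21  32^27=6  32^28=7  32^29=2
  32^30=27  32^31=13
So 32^31 ≡ 13 (mod 37), giving x = 31.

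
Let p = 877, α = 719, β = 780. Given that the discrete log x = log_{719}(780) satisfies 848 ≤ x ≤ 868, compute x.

Compute 719^848 mod 877 = 492, then multiply by 719 repeatedly:
  719^848=492  719^849=317  719^850=780
Found 780 at exponent 850.

850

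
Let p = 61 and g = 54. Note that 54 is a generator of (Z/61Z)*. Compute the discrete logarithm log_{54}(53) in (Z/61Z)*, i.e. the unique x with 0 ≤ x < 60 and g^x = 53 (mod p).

Baby-step giant-step with m = ceil(sqrt(60)) = 8.
Baby table (54^j mod 61 for j=0..7):
  0:1  1:54  2:49  3:23  4:22  5:29  6:41  7:18
Giant step factor: 54^(-8) ≡ 15 (mod 61).
Scan 53·15^i mod 61 for i = 0, 1, …:
  i=0: 53   i=1: 2   i=2: 30   i=3: 23
Match at i=3, j=3: x = 3·8 + 3 = 27.

27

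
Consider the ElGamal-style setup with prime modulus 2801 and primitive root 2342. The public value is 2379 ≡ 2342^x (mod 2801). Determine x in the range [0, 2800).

2604

Baby-step giant-step with m = ceil(sqrt(2800)) = 53.
Baby table (2342^j mod 2801 for j=0..52):
  0:1  1:2342  2:606  3:1946  4:305  5:55  6:2765  7:2519
  8:592  9:2770  10:224  11:821  12:1296  13:1749  14:1096  15:1116
  16:339  17:1255  18:961  19:1459  20:2559  21:1839  22:1801  23:2437
  24:1817  25:695  26:309  27:1020  28:2388  29:1900  30:1812  31:189
  32:80  33:2494  34:863  35:1625  36:1992  37:1599  38:2722  39:2649
  40:2544  41:321  42:1114  43:1257  44:43  45:2671  46:849  47:2449
  48:1911  49:2365  50:1253  51:1879  52:247
Giant step factor: 2342^(-53) ≡ 166 (mod 2801).
Scan 2379·166^i mod 2801 for i = 0, 1, …:
  i=0: 2379   i=1: 2774   i=2: 1120   i=3: 1054
  i=4: 1302   i=5: 455   i=6: 2704   i=7: 704
  i=8: 2023   i=9: 2499     …   i=48: 572
  i=49: 2519
Match at i=49, j=7: x = 49·53 + 7 = 2604.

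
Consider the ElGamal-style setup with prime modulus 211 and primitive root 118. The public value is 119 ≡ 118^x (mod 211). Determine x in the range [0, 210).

46

Baby-step giant-step with m = ceil(sqrt(210)) = 15.
Baby table (118^j mod 211 for j=0..14):
  0:1  1:118  2:209  3:186  4:4  5:50  6:203  7:111
  8:16  9:200  10:179  11:22  12:64  13:167  14:83
Giant step factor: 118^(-15) ≡ 12 (mod 211).
Scan 119·12^i mod 211 for i = 0, 1, …:
  i=0: 119   i=1: 162   i=2: 45   i=3: 118
Match at i=3, j=1: x = 3·15 + 1 = 46.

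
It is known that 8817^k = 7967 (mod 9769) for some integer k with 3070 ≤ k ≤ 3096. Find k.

3083

Compute 8817^3070 mod 9769 = 6625, then multiply by 8817 repeatedly:
  8817^3070=6625  8817^3071=3774  8817^3072=2144  8817^3073=633  8817^3074=3062
  8817^3075=5907  8817^3076=3480  8817^3077=8500  8817^3078=6501  8817^3079=4594
  8817^3080=3024  8817^3081=3007  8817^3082=9422  8817^3083=7967
Found 7967 at exponent 3083.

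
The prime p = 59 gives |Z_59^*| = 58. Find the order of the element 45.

The order of 45 must divide p − 1 = 58 = 2 · 29.
Divisors: 1, 2, 29, 58.
Check each in increasing order: 45^1 ≡ 45;  45^2 ≡ 19;  45^29 ≡ 1.
Smallest exponent giving 1 is 29.

29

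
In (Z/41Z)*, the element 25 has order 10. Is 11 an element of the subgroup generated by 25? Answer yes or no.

no

⟨25⟩ has order 10; its elements mod 41 are {1, 4, 10, 16, 18, 23, 25, 31, 37, 40}.
11 is not in this set.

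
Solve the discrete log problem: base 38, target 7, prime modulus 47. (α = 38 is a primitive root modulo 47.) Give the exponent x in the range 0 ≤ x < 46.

10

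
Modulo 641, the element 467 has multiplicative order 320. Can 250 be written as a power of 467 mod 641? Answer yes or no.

yes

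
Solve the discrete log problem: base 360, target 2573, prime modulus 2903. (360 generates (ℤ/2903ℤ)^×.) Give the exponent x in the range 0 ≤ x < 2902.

182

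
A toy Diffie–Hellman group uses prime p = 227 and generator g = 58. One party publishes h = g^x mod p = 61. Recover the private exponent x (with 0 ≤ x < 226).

61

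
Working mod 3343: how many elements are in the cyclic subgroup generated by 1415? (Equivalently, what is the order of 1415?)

1671

The order of 1415 must divide p − 1 = 3342 = 2 · 3 · 557.
Divisors: 1, 2, 3, 6, 557, 1114, 1671, 3342.
Check each in increasing order: 1415^1 ≡ 1415;  1415^2 ≡ 3111;  1415^3 ≡ 2677;  1415^6 ≡ 2280;  1415^557 ≡ 1918;  1415^1114 ≡ 1424;  1415^1671 ≡ 1.
Smallest exponent giving 1 is 1671.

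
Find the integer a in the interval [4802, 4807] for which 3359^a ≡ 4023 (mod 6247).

Compute 3359^4802 mod 6247 = 1349, then multiply by 3359 repeatedly:
  3359^4802=1349  3359^4803=2216  3359^4804=3367  3359^4805=2683  3359^4806=4023
Found 4023 at exponent 4806.

4806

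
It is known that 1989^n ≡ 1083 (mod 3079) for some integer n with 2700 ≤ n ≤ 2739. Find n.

2725

Compute 1989^2700 mod 3079 = 1039, then multiply by 1989 repeatedly:
  1989^2700=1039  1989^2701=562  1989^2702=141  1989^2703=260  1989^2704=2947
  1989^2705=2246  1989^2706=2744  1989^2707=1828  1989^2708=2672  1989^2709=254
  1989^2710=250  1989^2711=1531  1989^2712=28  1989^2713=270  1989^2714=1284
  1989^2715=1385  1989^2716=2139  1989^2717=2372  1989^2718=880  1989^2719=1448
  1989^2720=1207  1989^2721=2182  1989^2722=1687  1989^2723=2412  1989^2724=386
  1989^2725=1083
Found 1083 at exponent 2725.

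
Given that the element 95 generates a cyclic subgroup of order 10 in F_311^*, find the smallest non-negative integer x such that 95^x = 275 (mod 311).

9

Successive powers of 95 modulo 311:
  95^0=1  95^1=95  95^2=6  95^3=259  95^4=36  95^5=310
  95^6=216  95^7=305  95^8=52  95^9=275
So 95^9 ≡ 275 (mod 311), giving x = 9.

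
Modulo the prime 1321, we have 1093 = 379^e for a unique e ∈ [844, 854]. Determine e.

Compute 379^844 mod 1321 = 355, then multiply by 379 repeatedly:
  379^844=355  379^845=1124  379^846=634  379^847=1185  379^848=1296
  379^849=1093
Found 1093 at exponent 849.

849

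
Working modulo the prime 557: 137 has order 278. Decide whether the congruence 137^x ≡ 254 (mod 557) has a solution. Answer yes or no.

no

254 ∈ ⟨137⟩ iff 254^278 ≡ 1 (mod 557), since |⟨137⟩| = 278.
254^278 mod 557 = 556.
Since 556 ≠ 1, 254 does not lie in the subgroup.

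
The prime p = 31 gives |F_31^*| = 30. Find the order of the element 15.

10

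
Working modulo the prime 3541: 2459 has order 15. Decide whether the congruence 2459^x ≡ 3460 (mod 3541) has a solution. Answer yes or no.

no

⟨2459⟩ has order 15; its elements mod 3541 are {1, 59, 142, 1182, 1296, 1417, 1970, 2103, 2160, 2194, 2459, 2918, 3441, 3481, 3505}.
3460 is not in this set.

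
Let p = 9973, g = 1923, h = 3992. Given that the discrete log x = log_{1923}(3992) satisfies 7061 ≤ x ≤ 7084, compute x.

Compute 1923^7061 mod 9973 = 3502, then multiply by 1923 repeatedly:
  1923^7061=3502  1923^7062=2571  1923^7063=7398  1923^7064=4856  1923^7065=3360
  1923^7066=8749  1923^7067=9849  1923^7068=900  1923^7069=5371  1923^7070=6378
  1923^7071=8077  1923^7072=4110  1923^7073=4914  1923^7074=5191  1923^7075=9293
  1923^7076=8796  1923^7077=500  1923^7078=4092  1923^7079=219  1923^7080=2271
  1923^7081=8932  1923^7082=2730  1923^7083=3992
Found 3992 at exponent 7083.

7083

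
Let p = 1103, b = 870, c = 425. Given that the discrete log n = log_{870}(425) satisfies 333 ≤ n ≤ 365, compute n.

Compute 870^333 mod 1103 = 371, then multiply by 870 repeatedly:
  870^333=371  870^334=694  870^335=439  870^336=292  870^337=350
  870^338=72  870^339=872  870^340=879  870^341=351  870^342=942
  870^343=11  870^344=746  870^345=456  870^346=743  870^347=52
  870^348=17  870^349=451  870^350=805  870^351=1048  870^352=682
  870^353=1029  870^354=697  870^355=843  870^356=1018  870^357=1054
  870^358=387  870^359=275  870^360=1002  870^361=370  870^362=927
  870^363=197  870^364=425
Found 425 at exponent 364.

364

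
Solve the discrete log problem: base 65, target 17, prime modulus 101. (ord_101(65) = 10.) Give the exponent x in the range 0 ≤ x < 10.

7

Successive powers of 65 modulo 101:
  65^0=1  65^1=65  65^2=84  65^3=6  65^4=87  65^5=100
  65^6=36  65^7=17
So 65^7 ≡ 17 (mod 101), giving x = 7.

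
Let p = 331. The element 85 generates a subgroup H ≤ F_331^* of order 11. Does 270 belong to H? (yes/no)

yes

270 ∈ ⟨85⟩ iff 270^11 ≡ 1 (mod 331), since |⟨85⟩| = 11.
270^11 mod 331 = 1.
Since 1 = 1, 270 lies in the subgroup.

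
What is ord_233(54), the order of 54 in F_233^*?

232

The order of 54 must divide p − 1 = 232 = 2^3 · 29.
Divisors: 1, 2, 4, 8, 29, 58, 116, 232.
Check each in increasing order: 54^1 ≡ 54;  54^2 ≡ 120;  54^4 ≡ 187;  54^8 ≡ 19;  54^29 ≡ 136;  54^58 ≡ 89;  54^116 ≡ 232;  54^232 ≡ 1.
Smallest exponent giving 1 is 232.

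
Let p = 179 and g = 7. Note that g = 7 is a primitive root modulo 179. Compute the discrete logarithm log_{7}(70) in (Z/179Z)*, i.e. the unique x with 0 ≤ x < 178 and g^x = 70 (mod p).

32

Baby-step giant-step with m = ceil(sqrt(178)) = 14.
Baby table (7^j mod 179 for j=0..13):
  0:1  1:7  2:49  3:164  4:74  5:160  6:46  7:143
  8:106  9:26  10:3  11:21  12:147  13:134
Giant step factor: 7^(-14) ≡ 25 (mod 179).
Scan 70·25^i mod 179 for i = 0, 1, …:
  i=0: 70   i=1: 139   i=2: 74
Match at i=2, j=4: x = 2·14 + 4 = 32.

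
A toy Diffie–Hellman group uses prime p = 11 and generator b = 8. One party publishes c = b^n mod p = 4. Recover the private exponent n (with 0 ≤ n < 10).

4

Successive powers of 8 modulo 11:
  8^0=1  8^1=8  8^2=9  8^3=6  8^4=4
So 8^4 ≡ 4 (mod 11), giving n = 4.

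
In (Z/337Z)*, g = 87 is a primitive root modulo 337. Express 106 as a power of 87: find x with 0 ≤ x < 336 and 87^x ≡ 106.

17

Successive powers of 87 modulo 337:
  87^0=1  87^1=87  87^2=155  87^3=5  87^4=98  87^5=101
  87^6=25  87^7=153  87^8=168  87^9=125  87^10=91  87^11=166
  87^12=288  87^13=118  87^14=156  87^15=92  87^16=253  87^17=106
So 87^17 ≡ 106 (mod 337), giving x = 17.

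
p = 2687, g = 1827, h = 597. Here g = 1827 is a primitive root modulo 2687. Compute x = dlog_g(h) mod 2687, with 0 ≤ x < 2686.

Baby-step giant-step with m = ceil(sqrt(2686)) = 52.
Baby table (1827^j mod 2687 for j=0..51):
  0:1  1:1827  2:675  3:2579  4:1522  5:2336  6:916  7:2218
  8:290  9:491  10:2286  11:924  12:712  13:316  14:2314  15:1027
  16:803  17:2666  18:1938  19:1947  20:2268  21:282  22:1997  23:2260
  24:1788  25:1971  26:437  27:360  28:2092  29:1170  30:1425  31:2459
  32:2616  33:1946  34:441  35:2294  36:2105  37:738  38:2139  39:1055
  40:906  41:70  42:1601  43:1571  44:501  45:1747  46:2300  47:2319
  48:2101  49:1491  50:2126  51:1487
Giant step factor: 1827^(-52) ≡ 14 (mod 2687).
Scan 597·14^i mod 2687 for i = 0, 1, …:
  i=0: 597   i=1: 297   i=2: 1471   i=3: 1785
  i=4: 807   i=5: 550   i=6: 2326   i=7: 320
  i=8: 1793   i=9: 919     …   i=44: 404
  i=45: 282
Match at i=45, j=21: x = 45·52 + 21 = 2361.

2361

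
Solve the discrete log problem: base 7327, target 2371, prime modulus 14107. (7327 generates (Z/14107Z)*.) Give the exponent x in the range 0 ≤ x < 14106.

Baby-step giant-step with m = ceil(sqrt(14106)) = 119.
Baby table (7327^j mod 14107 for j=0..118):
  0:1  1:7327  2:7794  3:1502  4:1694  5:11885  6:12991  7:5128
  8:5915  9:2501  10:13941  11:11027  12:4040  13:4594  14:936  15:2070
  16:1865  17:9279  18:5600  19:8044  20:13449  21:3428  22:6496  23:13281
  24:13908  25:9055  26:764  27:11456  28:1462  29:4861  30:10479  31:9339
  32:7903  33:10153  34:4820  35:6319  36:139  37:2749  38:11234  39:11280
  40:9754  41:1496  42:53  43:7442  44:3979  45:9071  46:5140  47:9197
  48:11387  49:3751  50:3141  51:5590  52:5309  53:6044  54:2515  55:3663
  56:7287  57:10961  58:96  59:12149  60:553  61:3122  62:7447  63:12400
  64:5720  65:12650  66:3560  67:277  68:12278  69:567  70:6951  71:3707
  72:5214  73:1222  74:9756  75:2043  76:1534  77:10446  78:7367  79:4627
  80:2908  81:5346  82:9110  83:8753  84:2809  85:13537  86:13389  87:1125
  88:4387  89:7803  90:11017  91:1305  92:11296  93:23  94:13344  95:9978
  96:6332  97:10748  98:5322  99:2546  100:5088  101:9082  102:1095  103:10289
  104:13802  105:8278  106:6913  107:7421  108:5289  109:574  110:1812  111:1837
  112:1621  113:13080  114:8309  115:8338  116:9216  117:9530  118:10767
Giant step factor: 7327^(-119) ≡ 6054 (mod 14107).
Scan 2371·6054^i mod 14107 for i = 0, 1, …:
  i=0: 2371   i=1: 7215   i=2: 4338   i=3: 9125
  i=4: 13845   i=5: 7943   i=6: 10266   i=7: 9029
  i=8: 11048   i=9: 3305     …   i=40: 12284
  i=41: 9339
Match at i=41, j=31: x = 41·119 + 31 = 4910.

4910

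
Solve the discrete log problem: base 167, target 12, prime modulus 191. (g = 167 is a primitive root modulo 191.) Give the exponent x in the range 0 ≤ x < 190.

Baby-step giant-step with m = ceil(sqrt(190)) = 14.
Baby table (167^j mod 191 for j=0..13):
  0:1  1:167  2:3  3:119  4:9  5:166  6:27  7:116
  8:81  9:157  10:52  11:89  12:156  13:76
Giant step factor: 167^(-14) ≡ 20 (mod 191).
Scan 12·20^i mod 191 for i = 0, 1, …:
  i=0: 12   i=1: 49   i=2: 25   i=3: 118
  i=4: 68   i=5: 23   i=6: 78   i=7: 32
  i=8: 67   i=9: 3
Match at i=9, j=2: x = 9·14 + 2 = 128.

128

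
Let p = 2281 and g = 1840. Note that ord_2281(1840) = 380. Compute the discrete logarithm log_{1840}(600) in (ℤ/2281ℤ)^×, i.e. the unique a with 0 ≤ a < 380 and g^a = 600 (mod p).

Baby-step giant-step with m = ceil(sqrt(380)) = 20.
Baby table (1840^j mod 2281 for j=0..19):
  0:1  1:1840  2:596  3:1760  4:1661  5:1981  6:2  7:1399
  8:1192  9:1239  10:1041  11:1681  12:4  13:517  14:103  15:197
  16:2082  17:1081  18:8  19:1034
Giant step factor: 1840^(-20) ≡ 1672 (mod 2281).
Scan 600·1672^i mod 2281 for i = 0, 1, …:
  i=0: 600   i=1: 1841   i=2: 1083   i=3: 1943
  i=4: 552   i=5: 1420   i=6: 2000   i=7: 54
  i=8: 1329   i=9: 394   i=10: 1840
Match at i=10, j=1: a = 10·20 + 1 = 201.

201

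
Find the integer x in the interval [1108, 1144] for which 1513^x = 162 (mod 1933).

1131

Compute 1513^1108 mod 1933 = 1459, then multiply by 1513 repeatedly:
  1513^1108=1459  1513^1109=1914  1513^1110=248  1513^1111=222  1513^1112=1477
  1513^1113=153  1513^1114=1462  1513^1115=654  1513^1116=1739  1513^1117=294
  1513^1118=232  1513^1119=1143  1513^1120=1257  1513^1121=1702  1513^1122=370
  1513^1123=1173  1513^1124=255  1513^1125=1148  1513^1126=1090  1513^1127=321
  1513^1128=490  1513^1129=1031  1513^1130=1905  1513^1131=162
Found 162 at exponent 1131.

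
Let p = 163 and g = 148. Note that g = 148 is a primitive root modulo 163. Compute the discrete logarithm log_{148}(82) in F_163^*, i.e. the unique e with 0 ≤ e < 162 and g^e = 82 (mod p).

37

Baby-step giant-step with m = ceil(sqrt(162)) = 13.
Baby table (148^j mod 163 for j=0..12):
  0:1  1:148  2:62  3:48  4:95  5:42  6:22  7:159
  8:60  9:78  10:134  11:109  12:158
Giant step factor: 148^(-13) ≡ 50 (mod 163).
Scan 82·50^i mod 163 for i = 0, 1, …:
  i=0: 82   i=1: 25   i=2: 109
Match at i=2, j=11: e = 2·13 + 11 = 37.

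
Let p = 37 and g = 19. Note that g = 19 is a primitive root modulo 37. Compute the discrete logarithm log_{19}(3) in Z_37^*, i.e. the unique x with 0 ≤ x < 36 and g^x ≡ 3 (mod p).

10

Successive powers of 19 modulo 37:
  19^0=1  19^1=19  19^2=28  19^3=14  19^4=7  19^5=22
  19^6=11  19^7=24  19^8=12  19^9=6  19^10=3
So 19^10 ≡ 3 (mod 37), giving x = 10.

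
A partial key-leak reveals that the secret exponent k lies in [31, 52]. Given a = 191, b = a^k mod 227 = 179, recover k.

39

Compute 191^31 mod 227 = 143, then multiply by 191 repeatedly:
  191^31=143  191^32=73  191^33=96  191^34=176  191^35=20
  191^36=188  191^37=42  191^38=77  191^39=179
Found 179 at exponent 39.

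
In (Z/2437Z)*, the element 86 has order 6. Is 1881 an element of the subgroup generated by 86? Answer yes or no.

⟨86⟩ has order 6; its elements mod 2437 are {1, 85, 86, 2351, 2352, 2436}.
1881 is not in this set.

no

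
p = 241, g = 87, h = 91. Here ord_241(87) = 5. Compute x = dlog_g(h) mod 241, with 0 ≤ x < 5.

3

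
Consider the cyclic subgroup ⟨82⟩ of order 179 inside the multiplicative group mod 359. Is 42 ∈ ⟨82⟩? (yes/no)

42 ∈ ⟨82⟩ iff 42^179 ≡ 1 (mod 359), since |⟨82⟩| = 179.
42^179 mod 359 = 358.
Since 358 ≠ 1, 42 does not lie in the subgroup.

no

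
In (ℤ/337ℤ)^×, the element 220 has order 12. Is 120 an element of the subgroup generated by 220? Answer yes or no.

120 ∈ ⟨220⟩ iff 120^12 ≡ 1 (mod 337), since |⟨220⟩| = 12.
120^12 mod 337 = 173.
Since 173 ≠ 1, 120 does not lie in the subgroup.

no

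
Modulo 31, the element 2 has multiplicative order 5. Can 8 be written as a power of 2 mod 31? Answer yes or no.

yes

8 ∈ ⟨2⟩ iff 8^5 ≡ 1 (mod 31), since |⟨2⟩| = 5.
8^5 mod 31 = 1.
Since 1 = 1, 8 lies in the subgroup.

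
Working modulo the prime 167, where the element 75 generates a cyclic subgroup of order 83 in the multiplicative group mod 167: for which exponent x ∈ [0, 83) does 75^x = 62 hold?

10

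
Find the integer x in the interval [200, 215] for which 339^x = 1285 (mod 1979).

213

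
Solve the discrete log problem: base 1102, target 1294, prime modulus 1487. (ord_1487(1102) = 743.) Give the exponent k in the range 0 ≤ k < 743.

Baby-step giant-step with m = ceil(sqrt(743)) = 28.
Baby table (1102^j mod 1487 for j=0..27):
  0:1  1:1102  2:1012  3:1461  4:1088  5:454  6:676  7:1452
  8:92  9:268  10:910  11:582  12:467  13:132  14:1225  15:1241
  16:1029  17:864  18:448  19:12  20:1328  21:248  22:1175  23:1160
  24:987  25:677  26:1067  27:1104
Giant step factor: 1102^(-28) ≡ 977 (mod 1487).
Scan 1294·977^i mod 1487 for i = 0, 1, …:
  i=0: 1294   i=1: 288   i=2: 333   i=3: 1175
Match at i=3, j=22: k = 3·28 + 22 = 106.

106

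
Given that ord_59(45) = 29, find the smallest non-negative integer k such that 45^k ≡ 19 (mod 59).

Successive powers of 45 modulo 59:
  45^0=1  45^1=45  45^2=19
So 45^2 ≡ 19 (mod 59), giving k = 2.

2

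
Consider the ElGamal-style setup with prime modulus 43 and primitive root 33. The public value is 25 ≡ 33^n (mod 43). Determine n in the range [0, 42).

26

Baby-step giant-step with m = ceil(sqrt(42)) = 7.
Baby table (33^j mod 43 for j=0..6):
  0:1  1:33  2:14  3:32  4:24  5:18  6:35
Giant step factor: 33^(-7) ≡ 7 (mod 43).
Scan 25·7^i mod 43 for i = 0, 1, …:
  i=0: 25   i=1: 3   i=2: 21   i=3: 18
Match at i=3, j=5: n = 3·7 + 5 = 26.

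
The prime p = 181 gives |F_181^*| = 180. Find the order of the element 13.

45

The order of 13 must divide p − 1 = 180 = 2^2 · 3^2 · 5.
Divisors: 1, 2, 3, 4, 5, 6, 9, 10, 12, 15, 18, 20, 30, 36, 45, 60, 90, 180.
Check each in increasing order: 13^1 ≡ 13;  13^2 ≡ 169;  13^3 ≡ 25;  13^4 ≡ 144;  13^5 ≡ 62;  13^6 ≡ 82;  13^9 ≡ 59;  13^10 ≡ 43;  13^12 ≡ 27;  13^15 ≡ 132;  13^18 ≡ 42;  13^20 ≡ 39;  13^30 ≡ 48;  13^36 ≡ 135;  13^45 ≡ 1.
Smallest exponent giving 1 is 45.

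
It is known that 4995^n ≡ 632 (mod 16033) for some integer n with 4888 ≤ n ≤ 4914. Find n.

Compute 4995^4888 mod 16033 = 9973, then multiply by 4995 repeatedly:
  4995^4888=9973  4995^4889=604  4995^4890=2776  4995^4891=13608  4995^4892=8073
  4995^4893=1640  4995^4894=14970  4995^4895=13271  4995^4896=8223  4995^4897=13372
  4995^4898=15695  4995^4899=11188  4995^4900=9055  4995^4901=632
Found 632 at exponent 4901.

4901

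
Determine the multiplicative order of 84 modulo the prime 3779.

The order of 84 must divide p − 1 = 3778 = 2 · 1889.
Divisors: 1, 2, 1889, 3778.
Check each in increasing order: 84^1 ≡ 84;  84^2 ≡ 3277;  84^1889 ≡ 1.
Smallest exponent giving 1 is 1889.

1889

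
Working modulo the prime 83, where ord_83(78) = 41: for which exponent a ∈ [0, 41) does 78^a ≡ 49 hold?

Baby-step giant-step with m = ceil(sqrt(41)) = 7.
Baby table (78^j mod 83 for j=0..6):
  0:1  1:78  2:25  3:41  4:44  5:29  6:21
Giant step factor: 78^(-7) ≡ 49 (mod 83).
Scan 49·49^i mod 83 for i = 0, 1, …:
  i=0: 49   i=1: 77   i=2: 38   i=3: 36
  i=4: 21
Match at i=4, j=6: a = 4·7 + 6 = 34.

34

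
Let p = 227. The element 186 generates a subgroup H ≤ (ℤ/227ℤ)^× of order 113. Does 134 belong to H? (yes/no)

yes

134 ∈ ⟨186⟩ iff 134^113 ≡ 1 (mod 227), since |⟨186⟩| = 113.
134^113 mod 227 = 1.
Since 1 = 1, 134 lies in the subgroup.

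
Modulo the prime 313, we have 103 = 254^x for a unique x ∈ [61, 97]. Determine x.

72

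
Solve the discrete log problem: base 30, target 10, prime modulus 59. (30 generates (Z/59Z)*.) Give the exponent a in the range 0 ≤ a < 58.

51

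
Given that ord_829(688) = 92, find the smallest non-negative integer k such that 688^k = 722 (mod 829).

11

Successive powers of 688 modulo 829:
  688^0=1  688^1=688  688^2=814  688^3=457  688^4=225  688^5=606
  688^6=770  688^7=29  688^8=56  688^9=394  688^10=818  688^11=722
So 688^11 ≡ 722 (mod 829), giving k = 11.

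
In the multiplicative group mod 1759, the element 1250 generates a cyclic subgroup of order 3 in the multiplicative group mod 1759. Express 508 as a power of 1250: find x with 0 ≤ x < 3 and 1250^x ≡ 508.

Successive powers of 1250 modulo 1759:
  1250^0=1  1250^1=1250  1250^2=508
So 1250^2 ≡ 508 (mod 1759), giving x = 2.

2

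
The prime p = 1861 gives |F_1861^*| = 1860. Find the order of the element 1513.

930

The order of 1513 must divide p − 1 = 1860 = 2^2 · 3 · 5 · 31.
Divisors: 1, 2, 3, 4, 5, 6, 10, 12, 15, 20, 30, 31, 60, 62, 93, 124, 155, 186, 310, 372, 465, 620, 930, 1860.
Check each in increasing order: 1513^1 ≡ 1513;  1513^2 ≡ 139;  1513^3 ≡ 14;  1513^4 ≡ 711;  1513^5 ≡ 85;  1513^6 ≡ 196;  1513^10 ≡ 1642;  1513^12 ≡ 1196;  1513^15 ≡ 1856;  1513^20 ≡ 1436;  1513^30 ≡ 25;  1513^31 ≡ 605;  1513^60 ≡ 625;  1513^62 ≡ 1269;  1513^93 ≡ 1013;  1513^124 ≡ 596;  1513^155 ≡ 1407;  1513^186 ≡ 758;  1513^310 ≡ 1406;  1513^372 ≡ 1376;  1513^465 ≡ 1860;  1513^620 ≡ 454;  1513^930 ≡ 1.
Smallest exponent giving 1 is 930.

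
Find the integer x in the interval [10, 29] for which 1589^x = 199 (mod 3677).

Compute 1589^10 mod 3677 = 3614, then multiply by 1589 repeatedly:
  1589^10=3614  1589^11=2849  1589^12=674  1589^13=979  1589^14=260
  1589^15=1316  1589^16=2588  1589^17=1446  1589^18=3246  1589^19=2740
  1589^20=292  1589^21=686  1589^22=1662  1589^23=832  1589^24=2005
  1589^25=1663  1589^26=2421  1589^27=827  1589^28=1414  1589^29=199
Found 199 at exponent 29.

29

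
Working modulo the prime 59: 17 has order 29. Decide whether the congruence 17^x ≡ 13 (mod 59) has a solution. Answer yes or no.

13 ∈ ⟨17⟩ iff 13^29 ≡ 1 (mod 59), since |⟨17⟩| = 29.
13^29 mod 59 = 58.
Since 58 ≠ 1, 13 does not lie in the subgroup.

no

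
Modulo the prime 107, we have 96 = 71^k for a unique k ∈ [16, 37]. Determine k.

Compute 71^16 mod 107 = 56, then multiply by 71 repeatedly:
  71^16=56  71^17=17  71^18=30  71^19=97  71^20=39
  71^21=94  71^22=40  71^23=58  71^24=52  71^25=54
  71^26=89  71^27=6  71^28=105  71^29=72  71^30=83
  71^31=8  71^32=33  71^33=96
Found 96 at exponent 33.

33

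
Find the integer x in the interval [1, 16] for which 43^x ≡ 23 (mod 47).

Compute 43^1 mod 47 = 43, then multiply by 43 repeatedly:
  43^1=43  43^2=16  43^3=30  43^4=21  43^5=10
  43^6=7  43^7=19  43^8=18  43^9=22  43^10=6
  43^11=23
Found 23 at exponent 11.

11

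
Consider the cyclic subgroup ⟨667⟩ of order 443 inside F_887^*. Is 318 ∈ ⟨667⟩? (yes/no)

no

318 ∈ ⟨667⟩ iff 318^443 ≡ 1 (mod 887), since |⟨667⟩| = 443.
318^443 mod 887 = 886.
Since 886 ≠ 1, 318 does not lie in the subgroup.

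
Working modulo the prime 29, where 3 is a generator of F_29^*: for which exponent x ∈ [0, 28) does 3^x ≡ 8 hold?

Successive powers of 3 modulo 29:
  3^0=1  3^1=3  3^2=9  3^3=27  3^4=23  3^5=11
  3^6=4  3^7=12  3^8=7  3^9=21  3^10=5  3^11=15
  3^12=16  3^13=19  3^14=28  3^15=26  3^16=20  3^17=2
  3^18=6  3^19=18  3^20=25  3^21=17  3^22=22  3^23=8
So 3^23 ≡ 8 (mod 29), giving x = 23.

23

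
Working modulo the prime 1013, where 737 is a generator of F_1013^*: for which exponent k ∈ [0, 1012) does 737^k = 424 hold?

Baby-step giant-step with m = ceil(sqrt(1012)) = 32.
Baby table (737^j mod 1013 for j=0..31):
  0:1  1:737  2:201  3:239  4:894  5:428  6:393  7:936
  8:992  9:731  10:844  11:46  12:473  13:129  14:864  15:604
  16:441  17:857  18:510  19:47  20:197  21:330  22:90  23:485
  24:869  25:237  26:433  27:26  28:928  29:161  30:136  31:958
Giant step factor: 737^(-32) ≡ 135 (mod 1013).
Scan 424·135^i mod 1013 for i = 0, 1, …:
  i=0: 424   i=1: 512   i=2: 236   i=3: 457
  i=4: 915   i=5: 952   i=6: 882   i=7: 549
  i=8: 166   i=9: 124     …   i=29: 624
  i=30: 161
Match at i=30, j=29: k = 30·32 + 29 = 989.

989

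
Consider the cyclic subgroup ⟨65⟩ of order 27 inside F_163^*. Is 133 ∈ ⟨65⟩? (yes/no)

yes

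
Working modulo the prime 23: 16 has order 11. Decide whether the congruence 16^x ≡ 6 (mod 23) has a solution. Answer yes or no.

6 ∈ ⟨16⟩ iff 6^11 ≡ 1 (mod 23), since |⟨16⟩| = 11.
6^11 mod 23 = 1.
Since 1 = 1, 6 lies in the subgroup.

yes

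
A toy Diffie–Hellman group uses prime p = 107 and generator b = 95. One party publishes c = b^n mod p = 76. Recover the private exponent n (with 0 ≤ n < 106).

60

Baby-step giant-step with m = ceil(sqrt(106)) = 11.
Baby table (95^j mod 107 for j=0..10):
  0:1  1:95  2:37  3:91  4:85  5:50  6:42  7:31
  8:56  9:77  10:39
Giant step factor: 95^(-11) ≡ 8 (mod 107).
Scan 76·8^i mod 107 for i = 0, 1, …:
  i=0: 76   i=1: 73   i=2: 49   i=3: 71
  i=4: 33   i=5: 50
Match at i=5, j=5: n = 5·11 + 5 = 60.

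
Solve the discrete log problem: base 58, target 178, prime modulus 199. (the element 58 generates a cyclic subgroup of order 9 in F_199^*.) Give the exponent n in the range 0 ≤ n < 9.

7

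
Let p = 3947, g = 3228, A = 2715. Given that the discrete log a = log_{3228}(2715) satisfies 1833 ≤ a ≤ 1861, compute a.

1856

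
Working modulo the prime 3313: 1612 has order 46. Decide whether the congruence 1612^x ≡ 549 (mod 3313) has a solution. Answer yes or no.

549 ∈ ⟨1612⟩ iff 549^46 ≡ 1 (mod 3313), since |⟨1612⟩| = 46.
549^46 mod 3313 = 1.
Since 1 = 1, 549 lies in the subgroup.

yes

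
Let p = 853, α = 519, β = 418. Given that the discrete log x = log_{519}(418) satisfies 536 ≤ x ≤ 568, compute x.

Compute 519^536 mod 853 = 78, then multiply by 519 repeatedly:
  519^536=78  519^537=391  519^538=768  519^539=241  519^540=541
  519^541=142  519^542=340  519^543=742  519^544=395  519^545=285
  519^546=346  519^547=444  519^548=126  519^549=566  519^550=322
  519^551=783  519^552=349  519^553=295  519^554=418
Found 418 at exponent 554.

554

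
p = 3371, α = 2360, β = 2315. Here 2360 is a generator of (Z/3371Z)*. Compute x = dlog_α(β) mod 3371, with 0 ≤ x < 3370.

1877

Baby-step giant-step with m = ceil(sqrt(3370)) = 59.
Baby table (2360^j mod 3371 for j=0..58):
  0:1  1:2360  2:708  3:2235  4:2356  5:1381  6:2774  7:158
  8:2070  9:621  10:2546  11:1438  12:2454  13:62  14:1367  15:73
  16:359  17:1119  18:1347  19:67  20:3054  21:242  22:1421  23:2786
  24:1510  25:453  26:473  27:479  28:1155  29:2032  30:1958  31:2610
  32:783  33:572  34:1520  35:456  36:811  37:2603  38:1118  39:2358
  40:2730  41:819  42:1257  43:40  44:12  45:1352  46:1754  47:3223
  48:1304  49:3088  50:2949  51:1896  52:1243  53:710  54:213  55:401
  56:2480  57:744  58:2920
Giant step factor: 2360^(-59) ≡ 2636 (mod 3371).
Scan 2315·2636^i mod 3371 for i = 0, 1, …:
  i=0: 2315   i=1: 830   i=2: 101   i=3: 3298
  i=4: 3090   i=5: 904   i=6: 3018   i=7: 3259
  i=8: 1416   i=9: 879     …   i=30: 2906
  i=31: 1304
Match at i=31, j=48: x = 31·59 + 48 = 1877.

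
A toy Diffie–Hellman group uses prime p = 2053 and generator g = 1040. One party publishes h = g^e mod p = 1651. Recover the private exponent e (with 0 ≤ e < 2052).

Baby-step giant-step with m = ceil(sqrt(2052)) = 46.
Baby table (1040^j mod 2053 for j=0..45):
  0:1  1:1040  2:1722  3:664  4:752  5:1940  6:1554  7:449
  8:929  9:1250  10:451  11:956  12:588  13:1779  14:407  15:362
  16:781  17:1305  18:167  19:1228  20:154  21:26  22:351  23:1659
  24:840  25:1075  26:1168  27:1397  28:1409  29:1571  30:1705  31:1461
  32:220  33:917  34:1088  35:317  36:1200  37:1829  38:1082  39:236
  40:1133  41:1951  42:676  43:914  44:21  45:1310
Giant step factor: 1040^(-46) ≡ 1589 (mod 2053).
Scan 1651·1589^i mod 2053 for i = 0, 1, …:
  i=0: 1651   i=1: 1758   i=2: 1382   i=3: 1341
  i=4: 1888   i=5: 599   i=6: 1272   i=7: 1056
  i=8: 683   i=9: 1303     …   i=27: 514
  i=28: 1705
Match at i=28, j=30: e = 28·46 + 30 = 1318.

1318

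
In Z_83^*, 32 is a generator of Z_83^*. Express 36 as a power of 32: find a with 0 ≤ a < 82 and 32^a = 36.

62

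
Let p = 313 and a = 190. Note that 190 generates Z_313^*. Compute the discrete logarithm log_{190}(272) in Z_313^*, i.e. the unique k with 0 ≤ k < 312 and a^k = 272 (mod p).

281

Baby-step giant-step with m = ceil(sqrt(312)) = 18.
Baby table (190^j mod 313 for j=0..17):
  0:1  1:190  2:105  3:231  4:70  5:154  6:151  7:207
  8:205  9:138  10:241  11:92  12:265  13:270  14:281  15:180
  16:83  17:120
Giant step factor: 190^(-18) ≡ 198 (mod 313).
Scan 272·198^i mod 313 for i = 0, 1, …:
  i=0: 272   i=1: 20   i=2: 204   i=3: 15
  i=4: 153   i=5: 246   i=6: 193   i=7: 28
  i=8: 223   i=9: 21     …   i=14: 187
  i=15: 92
Match at i=15, j=11: k = 15·18 + 11 = 281.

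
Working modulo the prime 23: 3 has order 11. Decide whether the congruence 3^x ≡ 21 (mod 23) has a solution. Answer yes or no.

no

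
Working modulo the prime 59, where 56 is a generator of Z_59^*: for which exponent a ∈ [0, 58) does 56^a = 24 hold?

55

Baby-step giant-step with m = ceil(sqrt(58)) = 8.
Baby table (56^j mod 59 for j=0..7):
  0:1  1:56  2:9  3:32  4:22  5:52  6:21  7:55
Giant step factor: 56^(-8) ≡ 5 (mod 59).
Scan 24·5^i mod 59 for i = 0, 1, …:
  i=0: 24   i=1: 2   i=2: 10   i=3: 50
  i=4: 14   i=5: 11   i=6: 55
Match at i=6, j=7: a = 6·8 + 7 = 55.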